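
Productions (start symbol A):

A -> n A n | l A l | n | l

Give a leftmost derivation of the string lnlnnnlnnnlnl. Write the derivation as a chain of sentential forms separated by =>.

A => lAl => lnAnl => lnlAlnl => lnlnAnlnl => lnlnnAnnlnl => lnlnnnAnnnlnl => lnlnnnlnnnlnl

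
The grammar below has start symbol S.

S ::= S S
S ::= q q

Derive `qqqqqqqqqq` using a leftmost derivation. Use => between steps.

S=>SS=>SSS=>SSSS=>SSSSS=>qqSSSS=>qqqqSSS=>qqqqqqSS=>qqqqqqqqS=>qqqqqqqqqq

S => SS   [S ::= S S]
SS => SSS   [S ::= S S]
SSS => SSSS   [S ::= S S]
SSSS => SSSSS   [S ::= S S]
SSSSS => qqSSSS   [S ::= q q]
qqSSSS => qqqqSSS   [S ::= q q]
qqqqSSS => qqqqqqSS   [S ::= q q]
qqqqqqSS => qqqqqqqqS   [S ::= q q]
qqqqqqqqS => qqqqqqqqqq   [S ::= q q]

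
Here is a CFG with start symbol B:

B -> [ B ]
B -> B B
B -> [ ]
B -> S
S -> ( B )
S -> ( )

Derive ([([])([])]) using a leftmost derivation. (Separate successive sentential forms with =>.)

B=>S=>(B)=>([B])=>([BB])=>([SB])=>([(B)B])=>([([])B])=>([([])S])=>([([])(B)])=>([([])([])])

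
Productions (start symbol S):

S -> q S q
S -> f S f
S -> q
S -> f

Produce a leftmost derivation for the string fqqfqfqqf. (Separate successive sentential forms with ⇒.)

S ⇒ fSf   [S -> f S f]
fSf ⇒ fqSqf   [S -> q S q]
fqSqf ⇒ fqqSqqf   [S -> q S q]
fqqSqqf ⇒ fqqfSfqqf   [S -> f S f]
fqqfSfqqf ⇒ fqqfqfqqf   [S -> q]

S ⇒ fSf ⇒ fqSqf ⇒ fqqSqqf ⇒ fqqfSfqqf ⇒ fqqfqfqqf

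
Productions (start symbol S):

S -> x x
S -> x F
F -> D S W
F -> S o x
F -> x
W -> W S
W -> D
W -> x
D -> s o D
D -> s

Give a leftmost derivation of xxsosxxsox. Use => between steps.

S=>xF=>xSox=>xxFox=>xxDSWox=>xxsoDSWox=>xxsosSWox=>xxsosxxWox=>xxsosxxDox=>xxsosxxsox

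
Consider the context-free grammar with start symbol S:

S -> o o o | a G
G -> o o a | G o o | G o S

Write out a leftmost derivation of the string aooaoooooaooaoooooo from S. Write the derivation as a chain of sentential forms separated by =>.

S => aG => aGoo => aGoSoo => aGoSoSoo => aGoooSoSoo => aGoooooSoSoo => aooaoooooSoSoo => aooaoooooaGoSoo => aooaoooooaooaoSoo => aooaoooooaooaoooooo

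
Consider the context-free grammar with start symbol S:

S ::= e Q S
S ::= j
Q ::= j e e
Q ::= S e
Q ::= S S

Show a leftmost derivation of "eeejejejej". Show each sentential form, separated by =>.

S => eQS => eSeS => eeQSeS => eeSeSeS => eeeQSeSeS => eeeSeSeSeS => eeejeSeSeS => eeejejeSeS => eeejejejeS => eeejejejej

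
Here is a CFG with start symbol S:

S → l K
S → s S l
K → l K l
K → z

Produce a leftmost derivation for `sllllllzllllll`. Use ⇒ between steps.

S ⇒ sSl ⇒ slKl ⇒ sllKll ⇒ slllKlll ⇒ sllllKllll ⇒ slllllKlllll ⇒ sllllllKllllll ⇒ sllllllzllllll

S ⇒ sSl   [S → s S l]
sSl ⇒ slKl   [S → l K]
slKl ⇒ sllKll   [K → l K l]
sllKll ⇒ slllKlll   [K → l K l]
slllKlll ⇒ sllllKllll   [K → l K l]
sllllKllll ⇒ slllllKlllll   [K → l K l]
slllllKlllll ⇒ sllllllKllllll   [K → l K l]
sllllllKllllll ⇒ sllllllzllllll   [K → z]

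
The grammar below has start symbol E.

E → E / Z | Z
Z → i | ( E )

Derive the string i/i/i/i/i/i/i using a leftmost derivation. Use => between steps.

E=>E/Z=>E/Z/Z=>E/Z/Z/Z=>E/Z/Z/Z/Z=>E/Z/Z/Z/Z/Z=>E/Z/Z/Z/Z/Z/Z=>Z/Z/Z/Z/Z/Z/Z=>i/Z/Z/Z/Z/Z/Z=>i/i/Z/Z/Z/Z/Z=>i/i/i/Z/Z/Z/Z=>i/i/i/i/Z/Z/Z=>i/i/i/i/i/Z/Z=>i/i/i/i/i/i/Z=>i/i/i/i/i/i/i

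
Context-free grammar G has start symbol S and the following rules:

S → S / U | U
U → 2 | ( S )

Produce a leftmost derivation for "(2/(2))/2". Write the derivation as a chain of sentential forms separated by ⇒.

S ⇒ S/U ⇒ U/U ⇒ (S)/U ⇒ (S/U)/U ⇒ (U/U)/U ⇒ (2/U)/U ⇒ (2/(S))/U ⇒ (2/(U))/U ⇒ (2/(2))/U ⇒ (2/(2))/2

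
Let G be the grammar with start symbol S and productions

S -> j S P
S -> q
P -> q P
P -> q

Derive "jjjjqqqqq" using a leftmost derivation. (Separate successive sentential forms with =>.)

S => jSP   [S -> j S P]
jSP => jjSPP   [S -> j S P]
jjSPP => jjjSPPP   [S -> j S P]
jjjSPPP => jjjjSPPPP   [S -> j S P]
jjjjSPPPP => jjjjqPPPP   [S -> q]
jjjjqPPPP => jjjjqqPPP   [P -> q]
jjjjqqPPP => jjjjqqqPP   [P -> q]
jjjjqqqPP => jjjjqqqqP   [P -> q]
jjjjqqqqP => jjjjqqqqq   [P -> q]

S=>jSP=>jjSPP=>jjjSPPP=>jjjjSPPPP=>jjjjqPPPP=>jjjjqqPPP=>jjjjqqqPP=>jjjjqqqqP=>jjjjqqqqq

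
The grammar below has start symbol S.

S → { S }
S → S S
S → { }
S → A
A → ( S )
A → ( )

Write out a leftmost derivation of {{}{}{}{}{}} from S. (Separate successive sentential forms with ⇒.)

S⇒{S}⇒{SS}⇒{SSS}⇒{SSSS}⇒{SSSSS}⇒{{}SSSS}⇒{{}{}SSS}⇒{{}{}{}SS}⇒{{}{}{}{}S}⇒{{}{}{}{}{}}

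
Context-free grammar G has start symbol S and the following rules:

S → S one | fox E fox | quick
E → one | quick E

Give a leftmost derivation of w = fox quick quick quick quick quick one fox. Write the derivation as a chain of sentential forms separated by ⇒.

S ⇒ fox E fox ⇒ fox quick E fox ⇒ fox quick quick E fox ⇒ fox quick quick quick E fox ⇒ fox quick quick quick quick E fox ⇒ fox quick quick quick quick quick E fox ⇒ fox quick quick quick quick quick one fox

S ⇒ fox E fox   [S → fox E fox]
fox E fox ⇒ fox quick E fox   [E → quick E]
fox quick E fox ⇒ fox quick quick E fox   [E → quick E]
fox quick quick E fox ⇒ fox quick quick quick E fox   [E → quick E]
fox quick quick quick E fox ⇒ fox quick quick quick quick E fox   [E → quick E]
fox quick quick quick quick E fox ⇒ fox quick quick quick quick quick E fox   [E → quick E]
fox quick quick quick quick quick E fox ⇒ fox quick quick quick quick quick one fox   [E → one]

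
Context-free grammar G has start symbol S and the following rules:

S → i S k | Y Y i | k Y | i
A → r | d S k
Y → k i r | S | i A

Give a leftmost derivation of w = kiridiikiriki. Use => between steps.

S => YYi   [S → Y Y i]
YYi => kirYi   [Y → k i r]
kirYi => kiriAi   [Y → i A]
kiriAi => kiridSki   [A → d S k]
kiridSki => kiridYYiki   [S → Y Y i]
kiridYYiki => kiridSYiki   [Y → S]
kiridSYiki => kiridiSkYiki   [S → i S k]
kiridiSkYiki => kiridiikYiki   [S → i]
kiridiikYiki => kiridiikiAiki   [Y → i A]
kiridiikiAiki => kiridiikiriki   [A → r]

S => YYi => kirYi => kiriAi => kiridSki => kiridYYiki => kiridSYiki => kiridiSkYiki => kiridiikYiki => kiridiikiAiki => kiridiikiriki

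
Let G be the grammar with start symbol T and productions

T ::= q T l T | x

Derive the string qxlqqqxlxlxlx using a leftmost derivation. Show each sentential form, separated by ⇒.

T⇒qTlT⇒qxlT⇒qxlqTlT⇒qxlqqTlTlT⇒qxlqqqTlTlTlT⇒qxlqqqxlTlTlT⇒qxlqqqxlxlTlT⇒qxlqqqxlxlxlT⇒qxlqqqxlxlxlx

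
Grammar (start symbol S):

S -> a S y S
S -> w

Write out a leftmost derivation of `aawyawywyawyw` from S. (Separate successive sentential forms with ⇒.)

S ⇒ aSyS   [S -> a S y S]
aSyS ⇒ aaSySyS   [S -> a S y S]
aaSySyS ⇒ aawySyS   [S -> w]
aawySyS ⇒ aawyaSySyS   [S -> a S y S]
aawyaSySyS ⇒ aawyawySyS   [S -> w]
aawyawySyS ⇒ aawyawywyS   [S -> w]
aawyawywyS ⇒ aawyawywyaSyS   [S -> a S y S]
aawyawywyaSyS ⇒ aawyawywyawyS   [S -> w]
aawyawywyawyS ⇒ aawyawywyawyw   [S -> w]

S ⇒ aSyS ⇒ aaSySyS ⇒ aawySyS ⇒ aawyaSySyS ⇒ aawyawySyS ⇒ aawyawywyS ⇒ aawyawywyaSyS ⇒ aawyawywyawyS ⇒ aawyawywyawyw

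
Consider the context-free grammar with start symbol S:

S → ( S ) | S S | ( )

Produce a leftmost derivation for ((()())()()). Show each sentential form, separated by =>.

S => (S)   [S → ( S )]
(S) => (SS)   [S → S S]
(SS) => (SSS)   [S → S S]
(SSS) => ((S)SS)   [S → ( S )]
((S)SS) => ((SS)SS)   [S → S S]
((SS)SS) => ((()S)SS)   [S → ( )]
((()S)SS) => ((()())SS)   [S → ( )]
((()())SS) => ((()())()S)   [S → ( )]
((()())()S) => ((()())()())   [S → ( )]

S => (S) => (SS) => (SSS) => ((S)SS) => ((SS)SS) => ((()S)SS) => ((()())SS) => ((()())()S) => ((()())()())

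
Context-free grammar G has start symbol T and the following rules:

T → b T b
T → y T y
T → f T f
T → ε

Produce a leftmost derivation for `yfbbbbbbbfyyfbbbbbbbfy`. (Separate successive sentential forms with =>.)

T => yTy   [T → y T y]
yTy => yfTfy   [T → f T f]
yfTfy => yfbTbfy   [T → b T b]
yfbTbfy => yfbbTbbfy   [T → b T b]
yfbbTbbfy => yfbbbTbbbfy   [T → b T b]
yfbbbTbbbfy => yfbbbbTbbbbfy   [T → b T b]
yfbbbbTbbbbfy => yfbbbbbTbbbbbfy   [T → b T b]
yfbbbbbTbbbbbfy => yfbbbbbbTbbbbbbfy   [T → b T b]
yfbbbbbbTbbbbbbfy => yfbbbbbbbTbbbbbbbfy   [T → b T b]
yfbbbbbbbTbbbbbbbfy => yfbbbbbbbfTfbbbbbbbfy   [T → f T f]
yfbbbbbbbfTfbbbbbbbfy => yfbbbbbbbfyTyfbbbbbbbfy   [T → y T y]
yfbbbbbbbfyTyfbbbbbbbfy => yfbbbbbbbfyyfbbbbbbbfy   [T → ε]

T=>yTy=>yfTfy=>yfbTbfy=>yfbbTbbfy=>yfbbbTbbbfy=>yfbbbbTbbbbfy=>yfbbbbbTbbbbbfy=>yfbbbbbbTbbbbbbfy=>yfbbbbbbbTbbbbbbbfy=>yfbbbbbbbfTfbbbbbbbfy=>yfbbbbbbbfyTyfbbbbbbbfy=>yfbbbbbbbfyyfbbbbbbbfy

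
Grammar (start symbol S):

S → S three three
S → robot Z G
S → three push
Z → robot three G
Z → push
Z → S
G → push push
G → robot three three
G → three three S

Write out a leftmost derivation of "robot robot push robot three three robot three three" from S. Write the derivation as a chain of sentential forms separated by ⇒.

S ⇒ robot Z G ⇒ robot S G ⇒ robot robot Z G G ⇒ robot robot push G G ⇒ robot robot push robot three three G ⇒ robot robot push robot three three robot three three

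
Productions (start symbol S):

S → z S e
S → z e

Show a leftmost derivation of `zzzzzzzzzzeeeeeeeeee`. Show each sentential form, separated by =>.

S => zSe => zzSee => zzzSeee => zzzzSeeee => zzzzzSeeeee => zzzzzzSeeeeee => zzzzzzzSeeeeeee => zzzzzzzzSeeeeeeee => zzzzzzzzzSeeeeeeeee => zzzzzzzzzzeeeeeeeeee

S => zSe   [S → z S e]
zSe => zzSee   [S → z S e]
zzSee => zzzSeee   [S → z S e]
zzzSeee => zzzzSeeee   [S → z S e]
zzzzSeeee => zzzzzSeeeee   [S → z S e]
zzzzzSeeeee => zzzzzzSeeeeee   [S → z S e]
zzzzzzSeeeeee => zzzzzzzSeeeeeee   [S → z S e]
zzzzzzzSeeeeeee => zzzzzzzzSeeeeeeee   [S → z S e]
zzzzzzzzSeeeeeeee => zzzzzzzzzSeeeeeeeee   [S → z S e]
zzzzzzzzzSeeeeeeeee => zzzzzzzzzzeeeeeeeeee   [S → z e]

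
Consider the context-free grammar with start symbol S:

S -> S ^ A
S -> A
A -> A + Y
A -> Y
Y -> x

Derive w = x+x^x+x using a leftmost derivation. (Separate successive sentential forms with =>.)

S => S^A => A^A => A+Y^A => Y+Y^A => x+Y^A => x+x^A => x+x^A+Y => x+x^Y+Y => x+x^x+Y => x+x^x+x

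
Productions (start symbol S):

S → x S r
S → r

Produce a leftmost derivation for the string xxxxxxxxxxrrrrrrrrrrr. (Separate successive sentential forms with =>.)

S => xSr   [S → x S r]
xSr => xxSrr   [S → x S r]
xxSrr => xxxSrrr   [S → x S r]
xxxSrrr => xxxxSrrrr   [S → x S r]
xxxxSrrrr => xxxxxSrrrrr   [S → x S r]
xxxxxSrrrrr => xxxxxxSrrrrrr   [S → x S r]
xxxxxxSrrrrrr => xxxxxxxSrrrrrrr   [S → x S r]
xxxxxxxSrrrrrrr => xxxxxxxxSrrrrrrrr   [S → x S r]
xxxxxxxxSrrrrrrrr => xxxxxxxxxSrrrrrrrrr   [S → x S r]
xxxxxxxxxSrrrrrrrrr => xxxxxxxxxxSrrrrrrrrrr   [S → x S r]
xxxxxxxxxxSrrrrrrrrrr => xxxxxxxxxxrrrrrrrrrrr   [S → r]

S => xSr => xxSrr => xxxSrrr => xxxxSrrrr => xxxxxSrrrrr => xxxxxxSrrrrrr => xxxxxxxSrrrrrrr => xxxxxxxxSrrrrrrrr => xxxxxxxxxSrrrrrrrrr => xxxxxxxxxxSrrrrrrrrrr => xxxxxxxxxxrrrrrrrrrrr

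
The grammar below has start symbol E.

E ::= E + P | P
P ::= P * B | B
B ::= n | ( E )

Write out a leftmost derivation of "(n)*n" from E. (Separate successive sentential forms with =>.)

E => P   [E ::= P]
P => P*B   [P ::= P * B]
P*B => B*B   [P ::= B]
B*B => (E)*B   [B ::= ( E )]
(E)*B => (P)*B   [E ::= P]
(P)*B => (B)*B   [P ::= B]
(B)*B => (n)*B   [B ::= n]
(n)*B => (n)*n   [B ::= n]

E=>P=>P*B=>B*B=>(E)*B=>(P)*B=>(B)*B=>(n)*B=>(n)*n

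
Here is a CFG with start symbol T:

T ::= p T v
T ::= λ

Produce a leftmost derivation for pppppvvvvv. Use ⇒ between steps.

T ⇒ pTv   [T ::= p T v]
pTv ⇒ ppTvv   [T ::= p T v]
ppTvv ⇒ pppTvvv   [T ::= p T v]
pppTvvv ⇒ ppppTvvvv   [T ::= p T v]
ppppTvvvv ⇒ pppppTvvvvv   [T ::= p T v]
pppppTvvvvv ⇒ pppppvvvvv   [T ::= λ]

T ⇒ pTv ⇒ ppTvv ⇒ pppTvvv ⇒ ppppTvvvv ⇒ pppppTvvvvv ⇒ pppppvvvvv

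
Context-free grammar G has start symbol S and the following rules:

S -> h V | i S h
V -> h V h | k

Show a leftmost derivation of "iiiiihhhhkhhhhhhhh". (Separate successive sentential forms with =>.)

S => iSh   [S -> i S h]
iSh => iiShh   [S -> i S h]
iiShh => iiiShhh   [S -> i S h]
iiiShhh => iiiiShhhh   [S -> i S h]
iiiiShhhh => iiiiiShhhhh   [S -> i S h]
iiiiiShhhhh => iiiiihVhhhhh   [S -> h V]
iiiiihVhhhhh => iiiiihhVhhhhhh   [V -> h V h]
iiiiihhVhhhhhh => iiiiihhhVhhhhhhh   [V -> h V h]
iiiiihhhVhhhhhhh => iiiiihhhhVhhhhhhhh   [V -> h V h]
iiiiihhhhVhhhhhhhh => iiiiihhhhkhhhhhhhh   [V -> k]

S => iSh => iiShh => iiiShhh => iiiiShhhh => iiiiiShhhhh => iiiiihVhhhhh => iiiiihhVhhhhhh => iiiiihhhVhhhhhhh => iiiiihhhhVhhhhhhhh => iiiiihhhhkhhhhhhhh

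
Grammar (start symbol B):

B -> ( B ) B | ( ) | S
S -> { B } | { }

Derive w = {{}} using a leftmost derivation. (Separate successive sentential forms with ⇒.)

B ⇒ S ⇒ {B} ⇒ {S} ⇒ {{}}

B ⇒ S   [B -> S]
S ⇒ {B}   [S -> { B }]
{B} ⇒ {S}   [B -> S]
{S} ⇒ {{}}   [S -> { }]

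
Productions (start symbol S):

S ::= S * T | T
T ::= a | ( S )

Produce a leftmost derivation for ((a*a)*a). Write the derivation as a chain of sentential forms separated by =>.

S => T   [S ::= T]
T => (S)   [T ::= ( S )]
(S) => (S*T)   [S ::= S * T]
(S*T) => (T*T)   [S ::= T]
(T*T) => ((S)*T)   [T ::= ( S )]
((S)*T) => ((S*T)*T)   [S ::= S * T]
((S*T)*T) => ((T*T)*T)   [S ::= T]
((T*T)*T) => ((a*T)*T)   [T ::= a]
((a*T)*T) => ((a*a)*T)   [T ::= a]
((a*a)*T) => ((a*a)*a)   [T ::= a]

S=>T=>(S)=>(S*T)=>(T*T)=>((S)*T)=>((S*T)*T)=>((T*T)*T)=>((a*T)*T)=>((a*a)*T)=>((a*a)*a)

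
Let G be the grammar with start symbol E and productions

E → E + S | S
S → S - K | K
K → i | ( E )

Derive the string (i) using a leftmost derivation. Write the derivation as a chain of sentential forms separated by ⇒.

E⇒S⇒K⇒(E)⇒(S)⇒(K)⇒(i)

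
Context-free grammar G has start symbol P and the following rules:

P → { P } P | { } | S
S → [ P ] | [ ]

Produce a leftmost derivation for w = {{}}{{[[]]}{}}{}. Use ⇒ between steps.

P ⇒ {P}P ⇒ {{}}P ⇒ {{}}{P}P ⇒ {{}}{{P}P}P ⇒ {{}}{{S}P}P ⇒ {{}}{{[P]}P}P ⇒ {{}}{{[S]}P}P ⇒ {{}}{{[[]]}P}P ⇒ {{}}{{[[]]}{}}P ⇒ {{}}{{[[]]}{}}{}

P ⇒ {P}P   [P → { P } P]
{P}P ⇒ {{}}P   [P → { }]
{{}}P ⇒ {{}}{P}P   [P → { P } P]
{{}}{P}P ⇒ {{}}{{P}P}P   [P → { P } P]
{{}}{{P}P}P ⇒ {{}}{{S}P}P   [P → S]
{{}}{{S}P}P ⇒ {{}}{{[P]}P}P   [S → [ P ]]
{{}}{{[P]}P}P ⇒ {{}}{{[S]}P}P   [P → S]
{{}}{{[S]}P}P ⇒ {{}}{{[[]]}P}P   [S → [ ]]
{{}}{{[[]]}P}P ⇒ {{}}{{[[]]}{}}P   [P → { }]
{{}}{{[[]]}{}}P ⇒ {{}}{{[[]]}{}}{}   [P → { }]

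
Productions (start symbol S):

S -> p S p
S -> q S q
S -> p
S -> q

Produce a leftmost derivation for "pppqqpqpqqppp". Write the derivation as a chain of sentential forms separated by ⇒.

S ⇒ pSp ⇒ ppSpp ⇒ pppSppp ⇒ pppqSqppp ⇒ pppqqSqqppp ⇒ pppqqpSpqqppp ⇒ pppqqpqpqqppp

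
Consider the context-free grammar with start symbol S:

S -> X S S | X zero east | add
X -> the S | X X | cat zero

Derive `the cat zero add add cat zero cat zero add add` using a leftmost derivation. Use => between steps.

S => X S S => X X S S => X X X S S => the S X X S S => the X S S X X S S => the cat zero S S X X S S => the cat zero add S X X S S => the cat zero add add X X S S => the cat zero add add cat zero X S S => the cat zero add add cat zero cat zero S S => the cat zero add add cat zero cat zero add S => the cat zero add add cat zero cat zero add add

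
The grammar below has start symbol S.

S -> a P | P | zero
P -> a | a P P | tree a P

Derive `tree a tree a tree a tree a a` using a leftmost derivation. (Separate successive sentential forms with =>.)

S => P   [S -> P]
P => tree a P   [P -> tree a P]
tree a P => tree a tree a P   [P -> tree a P]
tree a tree a P => tree a tree a tree a P   [P -> tree a P]
tree a tree a tree a P => tree a tree a tree a tree a P   [P -> tree a P]
tree a tree a tree a tree a P => tree a tree a tree a tree a a   [P -> a]

S => P => tree a P => tree a tree a P => tree a tree a tree a P => tree a tree a tree a tree a P => tree a tree a tree a tree a a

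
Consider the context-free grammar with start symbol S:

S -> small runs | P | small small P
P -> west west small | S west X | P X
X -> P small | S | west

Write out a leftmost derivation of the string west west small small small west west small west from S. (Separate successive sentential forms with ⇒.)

S ⇒ P   [S -> P]
P ⇒ P X   [P -> P X]
P X ⇒ P X X   [P -> P X]
P X X ⇒ west west small X X   [P -> west west small]
west west small X X ⇒ west west small S X   [X -> S]
west west small S X ⇒ west west small small small P X   [S -> small small P]
west west small small small P X ⇒ west west small small small west west small X   [P -> west west small]
west west small small small west west small X ⇒ west west small small small west west small west   [X -> west]

S ⇒ P ⇒ P X ⇒ P X X ⇒ west west small X X ⇒ west west small S X ⇒ west west small small small P X ⇒ west west small small small west west small X ⇒ west west small small small west west small west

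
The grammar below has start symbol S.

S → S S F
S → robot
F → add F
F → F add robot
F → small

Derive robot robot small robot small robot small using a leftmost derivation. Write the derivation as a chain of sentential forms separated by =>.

S => S S F => S S F S F => S S F S F S F => robot S F S F S F => robot robot F S F S F => robot robot small S F S F => robot robot small robot F S F => robot robot small robot small S F => robot robot small robot small robot F => robot robot small robot small robot small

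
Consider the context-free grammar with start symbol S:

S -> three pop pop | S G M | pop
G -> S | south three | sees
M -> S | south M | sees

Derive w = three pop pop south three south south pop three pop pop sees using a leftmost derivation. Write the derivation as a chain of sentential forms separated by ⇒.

S ⇒ S G M ⇒ three pop pop G M ⇒ three pop pop south three M ⇒ three pop pop south three south M ⇒ three pop pop south three south south M ⇒ three pop pop south three south south S ⇒ three pop pop south three south south S G M ⇒ three pop pop south three south south pop G M ⇒ three pop pop south three south south pop S M ⇒ three pop pop south three south south pop three pop pop M ⇒ three pop pop south three south south pop three pop pop sees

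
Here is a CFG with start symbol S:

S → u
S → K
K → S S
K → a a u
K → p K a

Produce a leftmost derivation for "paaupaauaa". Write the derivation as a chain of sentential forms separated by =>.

S => K   [S → K]
K => pKa   [K → p K a]
pKa => pSSa   [K → S S]
pSSa => pKSa   [S → K]
pKSa => paauSa   [K → a a u]
paauSa => paauKa   [S → K]
paauKa => paaupKaa   [K → p K a]
paaupKaa => paaupaauaa   [K → a a u]

S=>K=>pKa=>pSSa=>pKSa=>paauSa=>paauKa=>paaupKaa=>paaupaauaa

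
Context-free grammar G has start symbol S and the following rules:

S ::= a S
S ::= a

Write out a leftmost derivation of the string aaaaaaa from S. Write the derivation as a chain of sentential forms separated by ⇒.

S ⇒ aS   [S ::= a S]
aS ⇒ aaS   [S ::= a S]
aaS ⇒ aaaS   [S ::= a S]
aaaS ⇒ aaaaS   [S ::= a S]
aaaaS ⇒ aaaaaS   [S ::= a S]
aaaaaS ⇒ aaaaaaS   [S ::= a S]
aaaaaaS ⇒ aaaaaaa   [S ::= a]

S⇒aS⇒aaS⇒aaaS⇒aaaaS⇒aaaaaS⇒aaaaaaS⇒aaaaaaa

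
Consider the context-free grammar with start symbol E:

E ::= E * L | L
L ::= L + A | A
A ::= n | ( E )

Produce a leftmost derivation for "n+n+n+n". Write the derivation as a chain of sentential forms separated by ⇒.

E ⇒ L   [E ::= L]
L ⇒ L+A   [L ::= L + A]
L+A ⇒ L+A+A   [L ::= L + A]
L+A+A ⇒ L+A+A+A   [L ::= L + A]
L+A+A+A ⇒ A+A+A+A   [L ::= A]
A+A+A+A ⇒ n+A+A+A   [A ::= n]
n+A+A+A ⇒ n+n+A+A   [A ::= n]
n+n+A+A ⇒ n+n+n+A   [A ::= n]
n+n+n+A ⇒ n+n+n+n   [A ::= n]

E ⇒ L ⇒ L+A ⇒ L+A+A ⇒ L+A+A+A ⇒ A+A+A+A ⇒ n+A+A+A ⇒ n+n+A+A ⇒ n+n+n+A ⇒ n+n+n+n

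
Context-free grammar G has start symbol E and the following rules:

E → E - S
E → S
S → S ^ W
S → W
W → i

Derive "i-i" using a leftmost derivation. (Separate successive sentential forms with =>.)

E=>E-S=>S-S=>W-S=>i-S=>i-W=>i-i

E => E-S   [E → E - S]
E-S => S-S   [E → S]
S-S => W-S   [S → W]
W-S => i-S   [W → i]
i-S => i-W   [S → W]
i-W => i-i   [W → i]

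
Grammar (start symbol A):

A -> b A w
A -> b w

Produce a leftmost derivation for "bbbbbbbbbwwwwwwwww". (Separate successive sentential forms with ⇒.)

A ⇒ bAw ⇒ bbAww ⇒ bbbAwww ⇒ bbbbAwwww ⇒ bbbbbAwwwww ⇒ bbbbbbAwwwwww ⇒ bbbbbbbAwwwwwww ⇒ bbbbbbbbAwwwwwwww ⇒ bbbbbbbbbwwwwwwwww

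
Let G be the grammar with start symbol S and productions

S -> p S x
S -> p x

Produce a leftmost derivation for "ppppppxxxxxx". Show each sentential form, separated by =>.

S => pSx => ppSxx => pppSxxx => ppppSxxxx => pppppSxxxxx => ppppppxxxxxx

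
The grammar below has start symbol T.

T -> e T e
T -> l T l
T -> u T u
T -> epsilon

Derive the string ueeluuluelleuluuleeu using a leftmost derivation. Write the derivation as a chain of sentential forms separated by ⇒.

T ⇒ uTu ⇒ ueTeu ⇒ ueeTeeu ⇒ ueelTleeu ⇒ ueeluTuleeu ⇒ ueeluuTuuleeu ⇒ ueeluulTluuleeu ⇒ ueeluuluTuluuleeu ⇒ ueeluulueTeuluuleeu ⇒ ueeluuluelTleuluuleeu ⇒ ueeluuluelleuluuleeu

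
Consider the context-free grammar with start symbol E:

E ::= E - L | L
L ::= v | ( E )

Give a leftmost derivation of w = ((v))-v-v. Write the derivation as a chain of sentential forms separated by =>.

E => E-L   [E ::= E - L]
E-L => E-L-L   [E ::= E - L]
E-L-L => L-L-L   [E ::= L]
L-L-L => (E)-L-L   [L ::= ( E )]
(E)-L-L => (L)-L-L   [E ::= L]
(L)-L-L => ((E))-L-L   [L ::= ( E )]
((E))-L-L => ((L))-L-L   [E ::= L]
((L))-L-L => ((v))-L-L   [L ::= v]
((v))-L-L => ((v))-v-L   [L ::= v]
((v))-v-L => ((v))-v-v   [L ::= v]

E => E-L => E-L-L => L-L-L => (E)-L-L => (L)-L-L => ((E))-L-L => ((L))-L-L => ((v))-L-L => ((v))-v-L => ((v))-v-v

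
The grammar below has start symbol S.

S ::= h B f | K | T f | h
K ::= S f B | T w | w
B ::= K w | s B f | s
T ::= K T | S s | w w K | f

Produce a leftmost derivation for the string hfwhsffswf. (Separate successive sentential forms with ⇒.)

S ⇒ hBf ⇒ hKwf ⇒ hSfBwf ⇒ hTffBwf ⇒ hKTffBwf ⇒ hTwTffBwf ⇒ hfwTffBwf ⇒ hfwSsffBwf ⇒ hfwhsffBwf ⇒ hfwhsffswf

S ⇒ hBf   [S ::= h B f]
hBf ⇒ hKwf   [B ::= K w]
hKwf ⇒ hSfBwf   [K ::= S f B]
hSfBwf ⇒ hTffBwf   [S ::= T f]
hTffBwf ⇒ hKTffBwf   [T ::= K T]
hKTffBwf ⇒ hTwTffBwf   [K ::= T w]
hTwTffBwf ⇒ hfwTffBwf   [T ::= f]
hfwTffBwf ⇒ hfwSsffBwf   [T ::= S s]
hfwSsffBwf ⇒ hfwhsffBwf   [S ::= h]
hfwhsffBwf ⇒ hfwhsffswf   [B ::= s]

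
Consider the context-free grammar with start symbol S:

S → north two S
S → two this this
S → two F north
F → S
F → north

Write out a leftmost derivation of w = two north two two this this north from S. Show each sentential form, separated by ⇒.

S ⇒ two F north ⇒ two S north ⇒ two north two S north ⇒ two north two two this this north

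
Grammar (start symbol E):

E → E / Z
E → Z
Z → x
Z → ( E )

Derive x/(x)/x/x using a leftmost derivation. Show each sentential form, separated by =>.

E => E/Z   [E → E / Z]
E/Z => E/Z/Z   [E → E / Z]
E/Z/Z => E/Z/Z/Z   [E → E / Z]
E/Z/Z/Z => Z/Z/Z/Z   [E → Z]
Z/Z/Z/Z => x/Z/Z/Z   [Z → x]
x/Z/Z/Z => x/(E)/Z/Z   [Z → ( E )]
x/(E)/Z/Z => x/(Z)/Z/Z   [E → Z]
x/(Z)/Z/Z => x/(x)/Z/Z   [Z → x]
x/(x)/Z/Z => x/(x)/x/Z   [Z → x]
x/(x)/x/Z => x/(x)/x/x   [Z → x]

E => E/Z => E/Z/Z => E/Z/Z/Z => Z/Z/Z/Z => x/Z/Z/Z => x/(E)/Z/Z => x/(Z)/Z/Z => x/(x)/Z/Z => x/(x)/x/Z => x/(x)/x/x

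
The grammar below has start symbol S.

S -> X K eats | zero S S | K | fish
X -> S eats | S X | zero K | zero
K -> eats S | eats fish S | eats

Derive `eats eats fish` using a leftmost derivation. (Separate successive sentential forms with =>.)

S => K   [S -> K]
K => eats S   [K -> eats S]
eats S => eats K   [S -> K]
eats K => eats eats S   [K -> eats S]
eats eats S => eats eats fish   [S -> fish]

S => K => eats S => eats K => eats eats S => eats eats fish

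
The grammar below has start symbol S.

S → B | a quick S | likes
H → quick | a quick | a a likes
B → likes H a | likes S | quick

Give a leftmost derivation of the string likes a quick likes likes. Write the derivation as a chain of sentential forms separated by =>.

S => B   [S → B]
B => likes S   [B → likes S]
likes S => likes a quick S   [S → a quick S]
likes a quick S => likes a quick B   [S → B]
likes a quick B => likes a quick likes S   [B → likes S]
likes a quick likes S => likes a quick likes likes   [S → likes]

S => B => likes S => likes a quick S => likes a quick B => likes a quick likes S => likes a quick likes likes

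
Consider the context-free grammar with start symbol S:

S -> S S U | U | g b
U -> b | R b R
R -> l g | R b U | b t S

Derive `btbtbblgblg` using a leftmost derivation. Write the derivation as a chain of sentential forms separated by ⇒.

S ⇒ U   [S -> U]
U ⇒ RbR   [U -> R b R]
RbR ⇒ btSbR   [R -> b t S]
btSbR ⇒ btUbR   [S -> U]
btUbR ⇒ btRbRbR   [U -> R b R]
btRbRbR ⇒ btbtSbRbR   [R -> b t S]
btbtSbRbR ⇒ btbtUbRbR   [S -> U]
btbtUbRbR ⇒ btbtbbRbR   [U -> b]
btbtbbRbR ⇒ btbtbblgbR   [R -> l g]
btbtbblgbR ⇒ btbtbblgblg   [R -> l g]

S ⇒ U ⇒ RbR ⇒ btSbR ⇒ btUbR ⇒ btRbRbR ⇒ btbtSbRbR ⇒ btbtUbRbR ⇒ btbtbbRbR ⇒ btbtbblgbR ⇒ btbtbblgblg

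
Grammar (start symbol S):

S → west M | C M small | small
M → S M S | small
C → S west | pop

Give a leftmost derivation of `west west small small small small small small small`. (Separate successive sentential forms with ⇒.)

S ⇒ west M ⇒ west S M S ⇒ west west M M S ⇒ west west S M S M S ⇒ west west small M S M S ⇒ west west small S M S S M S ⇒ west west small small M S S M S ⇒ west west small small small S S M S ⇒ west west small small small small S M S ⇒ west west small small small small small M S ⇒ west west small small small small small small S ⇒ west west small small small small small small small

S ⇒ west M   [S → west M]
west M ⇒ west S M S   [M → S M S]
west S M S ⇒ west west M M S   [S → west M]
west west M M S ⇒ west west S M S M S   [M → S M S]
west west S M S M S ⇒ west west small M S M S   [S → small]
west west small M S M S ⇒ west west small S M S S M S   [M → S M S]
west west small S M S S M S ⇒ west west small small M S S M S   [S → small]
west west small small M S S M S ⇒ west west small small small S S M S   [M → small]
west west small small small S S M S ⇒ west west small small small small S M S   [S → small]
west west small small small small S M S ⇒ west west small small small small small M S   [S → small]
west west small small small small small M S ⇒ west west small small small small small small S   [M → small]
west west small small small small small small S ⇒ west west small small small small small small small   [S → small]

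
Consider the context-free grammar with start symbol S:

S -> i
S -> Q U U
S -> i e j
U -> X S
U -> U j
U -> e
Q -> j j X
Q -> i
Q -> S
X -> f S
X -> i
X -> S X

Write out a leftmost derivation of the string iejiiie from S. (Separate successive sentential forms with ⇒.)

S ⇒ QUU   [S -> Q U U]
QUU ⇒ SUU   [Q -> S]
SUU ⇒ iejUU   [S -> i e j]
iejUU ⇒ iejXSU   [U -> X S]
iejXSU ⇒ iejSXSU   [X -> S X]
iejSXSU ⇒ iejiXSU   [S -> i]
iejiXSU ⇒ iejiiSU   [X -> i]
iejiiSU ⇒ iejiiiU   [S -> i]
iejiiiU ⇒ iejiiie   [U -> e]

S⇒QUU⇒SUU⇒iejUU⇒iejXSU⇒iejSXSU⇒iejiXSU⇒iejiiSU⇒iejiiiU⇒iejiiie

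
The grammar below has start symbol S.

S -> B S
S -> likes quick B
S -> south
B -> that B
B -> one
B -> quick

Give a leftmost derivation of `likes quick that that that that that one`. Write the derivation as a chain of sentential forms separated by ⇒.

S ⇒ likes quick B ⇒ likes quick that B ⇒ likes quick that that B ⇒ likes quick that that that B ⇒ likes quick that that that that B ⇒ likes quick that that that that that B ⇒ likes quick that that that that that one

S ⇒ likes quick B   [S -> likes quick B]
likes quick B ⇒ likes quick that B   [B -> that B]
likes quick that B ⇒ likes quick that that B   [B -> that B]
likes quick that that B ⇒ likes quick that that that B   [B -> that B]
likes quick that that that B ⇒ likes quick that that that that B   [B -> that B]
likes quick that that that that B ⇒ likes quick that that that that that B   [B -> that B]
likes quick that that that that that B ⇒ likes quick that that that that that one   [B -> one]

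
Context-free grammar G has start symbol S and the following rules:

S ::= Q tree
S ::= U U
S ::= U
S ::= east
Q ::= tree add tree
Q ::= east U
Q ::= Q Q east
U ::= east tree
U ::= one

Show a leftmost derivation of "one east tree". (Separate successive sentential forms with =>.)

S => U U   [S ::= U U]
U U => one U   [U ::= one]
one U => one east tree   [U ::= east tree]

S => U U => one U => one east tree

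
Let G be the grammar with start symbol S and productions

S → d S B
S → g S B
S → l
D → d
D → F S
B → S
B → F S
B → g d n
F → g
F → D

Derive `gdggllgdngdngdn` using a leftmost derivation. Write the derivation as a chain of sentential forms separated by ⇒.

S ⇒ gSB ⇒ gdSBB ⇒ gdgSBBB ⇒ gdggSBBBB ⇒ gdgglBBBB ⇒ gdgglSBBB ⇒ gdggllBBB ⇒ gdggllgdnBB ⇒ gdggllgdngdnB ⇒ gdggllgdngdngdn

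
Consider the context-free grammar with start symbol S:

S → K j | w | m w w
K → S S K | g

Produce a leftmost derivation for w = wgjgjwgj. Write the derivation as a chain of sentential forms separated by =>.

S=>Kj=>SSKj=>KjSKj=>SSKjSKj=>wSKjSKj=>wKjKjSKj=>wgjKjSKj=>wgjgjSKj=>wgjgjwKj=>wgjgjwgj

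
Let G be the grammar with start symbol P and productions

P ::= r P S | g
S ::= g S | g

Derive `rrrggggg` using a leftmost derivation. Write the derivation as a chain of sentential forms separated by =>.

P => rPS   [P ::= r P S]
rPS => rrPSS   [P ::= r P S]
rrPSS => rrrPSSS   [P ::= r P S]
rrrPSSS => rrrgSSS   [P ::= g]
rrrgSSS => rrrggSS   [S ::= g]
rrrggSS => rrrgggSS   [S ::= g S]
rrrgggSS => rrrggggS   [S ::= g]
rrrggggS => rrrggggg   [S ::= g]

P => rPS => rrPSS => rrrPSSS => rrrgSSS => rrrggSS => rrrgggSS => rrrggggS => rrrggggg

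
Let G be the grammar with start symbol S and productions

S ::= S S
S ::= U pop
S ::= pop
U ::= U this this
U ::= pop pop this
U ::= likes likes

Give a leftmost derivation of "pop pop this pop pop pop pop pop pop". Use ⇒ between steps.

S ⇒ S S ⇒ S S S ⇒ S S S S ⇒ U pop S S S ⇒ pop pop this pop S S S ⇒ pop pop this pop S S S S ⇒ pop pop this pop S S S S S ⇒ pop pop this pop pop S S S S ⇒ pop pop this pop pop pop S S S ⇒ pop pop this pop pop pop pop S S ⇒ pop pop this pop pop pop pop pop S ⇒ pop pop this pop pop pop pop pop pop

S ⇒ S S   [S ::= S S]
S S ⇒ S S S   [S ::= S S]
S S S ⇒ S S S S   [S ::= S S]
S S S S ⇒ U pop S S S   [S ::= U pop]
U pop S S S ⇒ pop pop this pop S S S   [U ::= pop pop this]
pop pop this pop S S S ⇒ pop pop this pop S S S S   [S ::= S S]
pop pop this pop S S S S ⇒ pop pop this pop S S S S S   [S ::= S S]
pop pop this pop S S S S S ⇒ pop pop this pop pop S S S S   [S ::= pop]
pop pop this pop pop S S S S ⇒ pop pop this pop pop pop S S S   [S ::= pop]
pop pop this pop pop pop S S S ⇒ pop pop this pop pop pop pop S S   [S ::= pop]
pop pop this pop pop pop pop S S ⇒ pop pop this pop pop pop pop pop S   [S ::= pop]
pop pop this pop pop pop pop pop S ⇒ pop pop this pop pop pop pop pop pop   [S ::= pop]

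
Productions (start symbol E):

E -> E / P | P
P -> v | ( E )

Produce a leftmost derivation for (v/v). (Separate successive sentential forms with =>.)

E => P => (E) => (E/P) => (P/P) => (v/P) => (v/v)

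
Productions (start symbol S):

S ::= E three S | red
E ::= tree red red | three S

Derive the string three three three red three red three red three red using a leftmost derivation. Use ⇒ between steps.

S ⇒ E three S   [S ::= E three S]
E three S ⇒ three S three S   [E ::= three S]
three S three S ⇒ three E three S three S   [S ::= E three S]
three E three S three S ⇒ three three S three S three S   [E ::= three S]
three three S three S three S ⇒ three three E three S three S three S   [S ::= E three S]
three three E three S three S three S ⇒ three three three S three S three S three S   [E ::= three S]
three three three S three S three S three S ⇒ three three three red three S three S three S   [S ::= red]
three three three red three S three S three S ⇒ three three three red three red three S three S   [S ::= red]
three three three red three red three S three S ⇒ three three three red three red three red three S   [S ::= red]
three three three red three red three red three S ⇒ three three three red three red three red three red   [S ::= red]

S ⇒ E three S ⇒ three S three S ⇒ three E three S three S ⇒ three three S three S three S ⇒ three three E three S three S three S ⇒ three three three S three S three S three S ⇒ three three three red three S three S three S ⇒ three three three red three red three S three S ⇒ three three three red three red three red three S ⇒ three three three red three red three red three red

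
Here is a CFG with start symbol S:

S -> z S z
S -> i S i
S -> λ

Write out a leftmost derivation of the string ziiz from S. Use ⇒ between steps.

S ⇒ zSz ⇒ ziSiz ⇒ ziiz

S ⇒ zSz   [S -> z S z]
zSz ⇒ ziSiz   [S -> i S i]
ziSiz ⇒ ziiz   [S -> λ]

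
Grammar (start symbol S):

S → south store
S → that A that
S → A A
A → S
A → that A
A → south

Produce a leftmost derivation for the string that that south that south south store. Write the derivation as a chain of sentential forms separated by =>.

S => A A => that A A => that that A A => that that south A => that that south S => that that south A A => that that south that A A => that that south that south A => that that south that south S => that that south that south south store

S => A A   [S → A A]
A A => that A A   [A → that A]
that A A => that that A A   [A → that A]
that that A A => that that south A   [A → south]
that that south A => that that south S   [A → S]
that that south S => that that south A A   [S → A A]
that that south A A => that that south that A A   [A → that A]
that that south that A A => that that south that south A   [A → south]
that that south that south A => that that south that south S   [A → S]
that that south that south S => that that south that south south store   [S → south store]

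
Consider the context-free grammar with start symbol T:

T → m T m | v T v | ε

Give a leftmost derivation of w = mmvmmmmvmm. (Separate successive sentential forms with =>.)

T => mTm   [T → m T m]
mTm => mmTmm   [T → m T m]
mmTmm => mmvTvmm   [T → v T v]
mmvTvmm => mmvmTmvmm   [T → m T m]
mmvmTmvmm => mmvmmTmmvmm   [T → m T m]
mmvmmTmmvmm => mmvmmmmvmm   [T → ε]

T=>mTm=>mmTmm=>mmvTvmm=>mmvmTmvmm=>mmvmmTmmvmm=>mmvmmmmvmm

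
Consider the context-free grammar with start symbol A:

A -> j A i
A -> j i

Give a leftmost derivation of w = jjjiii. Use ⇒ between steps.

A ⇒ jAi   [A -> j A i]
jAi ⇒ jjAii   [A -> j A i]
jjAii ⇒ jjjiii   [A -> j i]

A ⇒ jAi ⇒ jjAii ⇒ jjjiii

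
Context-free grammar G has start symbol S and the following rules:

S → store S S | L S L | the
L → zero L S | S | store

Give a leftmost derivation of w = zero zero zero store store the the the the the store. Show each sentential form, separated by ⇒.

S ⇒ L S L ⇒ zero L S S L ⇒ zero zero L S S S L ⇒ zero zero zero L S S S S L ⇒ zero zero zero store S S S S L ⇒ zero zero zero store store S S S S S L ⇒ zero zero zero store store the S S S S L ⇒ zero zero zero store store the the S S S L ⇒ zero zero zero store store the the the S S L ⇒ zero zero zero store store the the the the S L ⇒ zero zero zero store store the the the the the L ⇒ zero zero zero store store the the the the the store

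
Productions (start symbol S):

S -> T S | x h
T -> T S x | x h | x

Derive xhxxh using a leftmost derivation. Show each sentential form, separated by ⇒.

S ⇒ TS   [S -> T S]
TS ⇒ xhS   [T -> x h]
xhS ⇒ xhTS   [S -> T S]
xhTS ⇒ xhxS   [T -> x]
xhxS ⇒ xhxxh   [S -> x h]

S⇒TS⇒xhS⇒xhTS⇒xhxS⇒xhxxh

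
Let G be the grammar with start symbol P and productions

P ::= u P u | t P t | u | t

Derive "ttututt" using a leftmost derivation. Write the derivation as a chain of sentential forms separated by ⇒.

P⇒tPt⇒ttPtt⇒ttuPutt⇒ttututt

P ⇒ tPt   [P ::= t P t]
tPt ⇒ ttPtt   [P ::= t P t]
ttPtt ⇒ ttuPutt   [P ::= u P u]
ttuPutt ⇒ ttututt   [P ::= t]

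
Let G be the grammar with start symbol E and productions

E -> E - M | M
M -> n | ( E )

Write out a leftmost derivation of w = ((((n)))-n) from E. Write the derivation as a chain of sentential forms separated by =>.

E => M   [E -> M]
M => (E)   [M -> ( E )]
(E) => (E-M)   [E -> E - M]
(E-M) => (M-M)   [E -> M]
(M-M) => ((E)-M)   [M -> ( E )]
((E)-M) => ((M)-M)   [E -> M]
((M)-M) => (((E))-M)   [M -> ( E )]
(((E))-M) => (((M))-M)   [E -> M]
(((M))-M) => ((((E)))-M)   [M -> ( E )]
((((E)))-M) => ((((M)))-M)   [E -> M]
((((M)))-M) => ((((n)))-M)   [M -> n]
((((n)))-M) => ((((n)))-n)   [M -> n]

E => M => (E) => (E-M) => (M-M) => ((E)-M) => ((M)-M) => (((E))-M) => (((M))-M) => ((((E)))-M) => ((((M)))-M) => ((((n)))-M) => ((((n)))-n)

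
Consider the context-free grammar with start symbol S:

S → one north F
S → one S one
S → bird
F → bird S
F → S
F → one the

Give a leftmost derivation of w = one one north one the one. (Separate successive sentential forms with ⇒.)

S ⇒ one S one ⇒ one one north F one ⇒ one one north one the one

S ⇒ one S one   [S → one S one]
one S one ⇒ one one north F one   [S → one north F]
one one north F one ⇒ one one north one the one   [F → one the]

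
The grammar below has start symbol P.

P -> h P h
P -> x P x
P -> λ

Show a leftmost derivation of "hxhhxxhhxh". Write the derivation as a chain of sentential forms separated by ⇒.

P ⇒ hPh   [P -> h P h]
hPh ⇒ hxPxh   [P -> x P x]
hxPxh ⇒ hxhPhxh   [P -> h P h]
hxhPhxh ⇒ hxhhPhhxh   [P -> h P h]
hxhhPhhxh ⇒ hxhhxPxhhxh   [P -> x P x]
hxhhxPxhhxh ⇒ hxhhxxhhxh   [P -> λ]

P⇒hPh⇒hxPxh⇒hxhPhxh⇒hxhhPhhxh⇒hxhhxPxhhxh⇒hxhhxxhhxh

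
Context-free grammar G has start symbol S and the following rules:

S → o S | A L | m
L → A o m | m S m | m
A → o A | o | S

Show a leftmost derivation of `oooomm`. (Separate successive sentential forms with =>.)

S => AL => oAL => oSL => ooSL => ooALL => oooALL => ooooLL => oooomL => oooomm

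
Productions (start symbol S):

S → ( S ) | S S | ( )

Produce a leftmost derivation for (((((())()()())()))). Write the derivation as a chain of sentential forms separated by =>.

S => (S) => ((S)) => (((S))) => (((SS))) => ((((S)S))) => ((((SS)S))) => (((((S)S)S))) => (((((())S)S))) => (((((())SS)S))) => (((((())SSS)S))) => (((((())()SS)S))) => (((((())()()S)S))) => (((((())()()())S))) => (((((())()()())())))

S => (S)   [S → ( S )]
(S) => ((S))   [S → ( S )]
((S)) => (((S)))   [S → ( S )]
(((S))) => (((SS)))   [S → S S]
(((SS))) => ((((S)S)))   [S → ( S )]
((((S)S))) => ((((SS)S)))   [S → S S]
((((SS)S))) => (((((S)S)S)))   [S → ( S )]
(((((S)S)S))) => (((((())S)S)))   [S → ( )]
(((((())S)S))) => (((((())SS)S)))   [S → S S]
(((((())SS)S))) => (((((())SSS)S)))   [S → S S]
(((((())SSS)S))) => (((((())()SS)S)))   [S → ( )]
(((((())()SS)S))) => (((((())()()S)S)))   [S → ( )]
(((((())()()S)S))) => (((((())()()())S)))   [S → ( )]
(((((())()()())S))) => (((((())()()())())))   [S → ( )]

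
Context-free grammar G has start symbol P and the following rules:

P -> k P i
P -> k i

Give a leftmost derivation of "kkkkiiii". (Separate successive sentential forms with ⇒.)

P⇒kPi⇒kkPii⇒kkkPiii⇒kkkkiiii

P ⇒ kPi   [P -> k P i]
kPi ⇒ kkPii   [P -> k P i]
kkPii ⇒ kkkPiii   [P -> k P i]
kkkPiii ⇒ kkkkiiii   [P -> k i]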